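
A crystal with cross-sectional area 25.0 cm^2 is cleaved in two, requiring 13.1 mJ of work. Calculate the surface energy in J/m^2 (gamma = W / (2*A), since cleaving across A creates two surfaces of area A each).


Convert: A = 25.0 cm^2 = 0.0025 m^2, W = 13.1 mJ = 0.0131 J
Cleaving exposes two faces of area A, so total new surface = 2*A and gamma = W / (2*A)
gamma = 0.0131 / (2 * 0.0025)
gamma = 2.62 J/m^2

2.62


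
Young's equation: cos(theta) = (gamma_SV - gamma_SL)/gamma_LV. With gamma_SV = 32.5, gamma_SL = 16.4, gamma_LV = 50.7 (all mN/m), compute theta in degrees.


cos(theta) = (gamma_SV - gamma_SL) / gamma_LV
cos(theta) = (32.5 - 16.4) / 50.7
cos(theta) = 0.317554
theta = arccos(0.317554) = 71.48 degrees

71.48


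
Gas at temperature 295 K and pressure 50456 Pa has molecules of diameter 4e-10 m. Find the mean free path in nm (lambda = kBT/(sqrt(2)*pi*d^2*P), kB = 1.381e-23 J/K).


Mean free path: lambda = kB*T / (sqrt(2) * pi * d^2 * P)
lambda = 1.381e-23 * 295 / (sqrt(2) * pi * (4e-10)^2 * 50456)
lambda = 1.13584e-07 m
lambda = 113.58 nm

113.58


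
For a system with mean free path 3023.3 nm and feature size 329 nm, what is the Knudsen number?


Knudsen number Kn = lambda / L
Kn = 3023.3 / 329
Kn = 9.1894

9.1894


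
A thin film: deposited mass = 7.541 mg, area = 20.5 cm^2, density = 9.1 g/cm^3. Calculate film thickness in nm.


Convert: m = 7.541 mg = 7.5410e-06 kg, A = 20.5 cm^2 = 2.0500e-03 m^2, rho = 9.1 g/cm^3 = 9100 kg/m^3
t = m / (A * rho)
t = 7.5410e-06 / (2.0500e-03 * 9100)
t = 4.0423e-07 m = 404.2 nm

404.2


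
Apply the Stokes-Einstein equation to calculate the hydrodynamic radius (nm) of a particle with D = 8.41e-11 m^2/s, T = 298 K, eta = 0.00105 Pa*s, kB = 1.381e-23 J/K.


Stokes-Einstein: R = kB*T / (6*pi*eta*D)
R = 1.381e-23 * 298 / (6 * pi * 0.00105 * 8.41e-11)
R = 2.47243e-09 m = 2.47 nm

2.47


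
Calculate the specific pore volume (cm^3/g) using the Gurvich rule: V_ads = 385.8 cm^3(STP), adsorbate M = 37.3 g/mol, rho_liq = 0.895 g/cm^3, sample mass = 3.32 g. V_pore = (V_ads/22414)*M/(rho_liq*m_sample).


Moles adsorbed n = V_ads / 22414 = 385.8 / 22414 = 1.721246e-02 mol
Liquid volume V_liq = n * M / rho_liq = 1.721246e-02 * 37.3 / 0.895 = 0.71735 cm^3
Specific pore volume V_pore = V_liq / m_sample = 0.71735 / 3.32
V_pore = 0.2161 cm^3/g

0.2161


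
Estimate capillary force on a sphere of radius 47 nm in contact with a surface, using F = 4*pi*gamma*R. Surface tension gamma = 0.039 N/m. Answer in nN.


Convert radius: R = 47 nm = 4.7e-08 m
F = 4 * pi * gamma * R
F = 4 * pi * 0.039 * 4.7e-08
F = 2.30342e-08 N = 23.0342 nN

23.0342


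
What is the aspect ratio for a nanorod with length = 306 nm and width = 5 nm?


Aspect ratio AR = length / diameter
AR = 306 / 5
AR = 61.2

61.2


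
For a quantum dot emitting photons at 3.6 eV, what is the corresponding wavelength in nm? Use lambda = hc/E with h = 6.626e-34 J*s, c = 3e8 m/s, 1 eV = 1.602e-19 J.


Convert energy: E = 3.6 eV = 3.6 * 1.602e-19 = 5.7672e-19 J
lambda = h*c / E = 6.626e-34 * 3e8 / 5.7672e-19
lambda = 3.44673e-07 m = 344.7 nm

344.7


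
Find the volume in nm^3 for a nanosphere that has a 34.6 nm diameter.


Radius r = 34.6/2 = 17.3 nm
Volume V = (4/3) * pi * r^3
V = (4/3) * pi * (17.3)^3
V = 21688.37 nm^3

21688.37


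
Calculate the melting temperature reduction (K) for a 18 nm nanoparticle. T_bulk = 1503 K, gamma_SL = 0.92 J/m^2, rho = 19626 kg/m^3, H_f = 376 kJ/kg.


Radius R = 18/2 = 9 nm = 9e-09 m
Convert H_f = 376 kJ/kg = 376000 J/kg
dT = 2 * gamma_SL * T_bulk / (rho * H_f * R)
dT = 2 * 0.92 * 1503 / (19626 * 376000 * 9e-09)
dT = 41.6 K

41.6


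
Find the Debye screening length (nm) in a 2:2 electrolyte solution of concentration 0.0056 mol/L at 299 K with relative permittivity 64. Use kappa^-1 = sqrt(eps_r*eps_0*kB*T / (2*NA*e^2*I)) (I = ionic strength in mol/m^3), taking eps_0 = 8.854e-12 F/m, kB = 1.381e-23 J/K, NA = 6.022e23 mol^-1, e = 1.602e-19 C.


Ionic strength I = 0.0056 * 2^2 * 1000 = 22.4 mol/m^3
kappa^-1 = sqrt(64 * 8.854e-12 * 1.381e-23 * 299 / (2 * 6.022e23 * (1.602e-19)^2 * 22.4))
kappa^-1 = 1.838 nm

1.838


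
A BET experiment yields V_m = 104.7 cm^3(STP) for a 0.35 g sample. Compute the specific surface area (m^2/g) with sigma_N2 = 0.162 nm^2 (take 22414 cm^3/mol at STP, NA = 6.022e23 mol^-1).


Number of moles in monolayer = V_m / 22414 = 104.7 / 22414 = 0.00467119
Number of molecules = moles * NA = 0.00467119 * 6.022e23
SA = molecules * sigma / mass
SA = (104.7 / 22414) * 6.022e23 * 0.162e-18 / 0.35
SA = 1302.0 m^2/g

1302.0


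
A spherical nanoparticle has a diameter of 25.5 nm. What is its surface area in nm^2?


Radius r = 25.5/2 = 12.75 nm
Surface area SA = 4 * pi * r^2
SA = 4 * pi * (12.75)^2
SA = 2042.82 nm^2

2042.82


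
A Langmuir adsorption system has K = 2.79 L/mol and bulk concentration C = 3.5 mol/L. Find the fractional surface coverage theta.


Langmuir isotherm: theta = K*C / (1 + K*C)
K*C = 2.79 * 3.5 = 9.765
theta = 9.765 / (1 + 9.765) = 9.765 / 10.765
theta = 0.9071

0.9071


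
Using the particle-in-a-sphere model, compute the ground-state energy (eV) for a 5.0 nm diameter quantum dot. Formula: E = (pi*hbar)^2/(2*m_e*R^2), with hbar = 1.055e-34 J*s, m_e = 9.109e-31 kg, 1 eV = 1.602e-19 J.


Radius R = 5.0/2 = 2.5 nm = 2.5e-09 m
E = (pi * 1.055e-34)^2 / (2 * 9.109e-31 * (2.5e-09)^2)
E(J) = 9.6477e-21
E = E(J) / 1.602e-19 = 0.0602 eV

0.0602


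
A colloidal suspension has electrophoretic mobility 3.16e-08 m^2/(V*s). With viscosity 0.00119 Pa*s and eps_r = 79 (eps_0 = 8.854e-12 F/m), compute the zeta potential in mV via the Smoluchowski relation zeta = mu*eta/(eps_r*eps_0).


Smoluchowski equation: zeta = mu * eta / (eps_r * eps_0)
zeta = 3.16e-08 * 0.00119 / (79 * 8.854e-12)
zeta = 0.053761 V = 53.76 mV

53.76


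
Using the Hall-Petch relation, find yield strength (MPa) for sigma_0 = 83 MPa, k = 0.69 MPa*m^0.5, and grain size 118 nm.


d = 118 nm = 1.18e-07 m
sqrt(d) = 0.0003435113
Hall-Petch contribution = k / sqrt(d) = 0.69 / 0.0003435113 = 2008.7 MPa
sigma = sigma_0 + k/sqrt(d) = 83 + 2008.7 = 2091.7 MPa

2091.7


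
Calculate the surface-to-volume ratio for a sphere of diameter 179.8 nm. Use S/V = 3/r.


Radius r = 179.8/2 = 89.9 nm
S/V = 3 / r = 3 / 89.9
S/V = 0.0334 nm^-1

0.0334


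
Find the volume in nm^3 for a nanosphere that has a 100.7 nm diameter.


Radius r = 100.7/2 = 50.35 nm
Volume V = (4/3) * pi * r^3
V = (4/3) * pi * (50.35)^3
V = 534671.5 nm^3

534671.5


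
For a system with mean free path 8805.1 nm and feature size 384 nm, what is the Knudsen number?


Knudsen number Kn = lambda / L
Kn = 8805.1 / 384
Kn = 22.9299

22.9299


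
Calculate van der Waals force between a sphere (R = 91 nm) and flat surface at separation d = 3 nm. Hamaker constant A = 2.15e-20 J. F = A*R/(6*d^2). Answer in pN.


Convert to SI: R = 91 nm = 9.1e-08 m, d = 3 nm = 3e-09 m
F = A * R / (6 * d^2)
F = 2.15e-20 * 9.1e-08 / (6 * (3e-09)^2)
F = 3.62315e-11 N = 36.231 pN

36.231


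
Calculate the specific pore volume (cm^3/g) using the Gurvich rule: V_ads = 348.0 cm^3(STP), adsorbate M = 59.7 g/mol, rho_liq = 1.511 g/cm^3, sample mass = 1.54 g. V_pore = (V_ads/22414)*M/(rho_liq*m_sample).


Moles adsorbed n = V_ads / 22414 = 348.0 / 22414 = 1.552601e-02 mol
Liquid volume V_liq = n * M / rho_liq = 1.552601e-02 * 59.7 / 1.511 = 0.61344 cm^3
Specific pore volume V_pore = V_liq / m_sample = 0.61344 / 1.54
V_pore = 0.3983 cm^3/g

0.3983


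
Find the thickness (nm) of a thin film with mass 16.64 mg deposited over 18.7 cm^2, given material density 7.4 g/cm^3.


Convert: m = 16.64 mg = 1.6640e-05 kg, A = 18.7 cm^2 = 1.8700e-03 m^2, rho = 7.4 g/cm^3 = 7400 kg/m^3
t = m / (A * rho)
t = 1.6640e-05 / (1.8700e-03 * 7400)
t = 1.2025e-06 m = 1202.5 nm

1202.5


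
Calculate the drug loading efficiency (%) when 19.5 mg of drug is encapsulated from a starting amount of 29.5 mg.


Drug loading efficiency = (drug loaded / drug initial) * 100
DLE = 19.5 / 29.5 * 100
DLE = 0.661 * 100
DLE = 66.1%

66.1


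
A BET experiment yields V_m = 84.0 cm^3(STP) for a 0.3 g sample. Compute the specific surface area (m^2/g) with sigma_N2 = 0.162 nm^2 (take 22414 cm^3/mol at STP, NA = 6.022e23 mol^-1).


Number of moles in monolayer = V_m / 22414 = 84.0 / 22414 = 0.00374766
Number of molecules = moles * NA = 0.00374766 * 6.022e23
SA = molecules * sigma / mass
SA = (84.0 / 22414) * 6.022e23 * 0.162e-18 / 0.3
SA = 1218.7 m^2/g

1218.7


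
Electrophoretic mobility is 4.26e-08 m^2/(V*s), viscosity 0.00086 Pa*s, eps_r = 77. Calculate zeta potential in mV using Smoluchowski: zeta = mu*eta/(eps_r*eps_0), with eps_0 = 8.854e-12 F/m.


Smoluchowski equation: zeta = mu * eta / (eps_r * eps_0)
zeta = 4.26e-08 * 0.00086 / (77 * 8.854e-12)
zeta = 0.053738 V = 53.74 mV

53.74


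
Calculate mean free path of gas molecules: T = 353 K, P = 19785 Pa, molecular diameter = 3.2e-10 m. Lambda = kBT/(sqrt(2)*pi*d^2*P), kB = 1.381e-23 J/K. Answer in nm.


Mean free path: lambda = kB*T / (sqrt(2) * pi * d^2 * P)
lambda = 1.381e-23 * 353 / (sqrt(2) * pi * (3.2e-10)^2 * 19785)
lambda = 5.41586e-07 m
lambda = 541.59 nm

541.59


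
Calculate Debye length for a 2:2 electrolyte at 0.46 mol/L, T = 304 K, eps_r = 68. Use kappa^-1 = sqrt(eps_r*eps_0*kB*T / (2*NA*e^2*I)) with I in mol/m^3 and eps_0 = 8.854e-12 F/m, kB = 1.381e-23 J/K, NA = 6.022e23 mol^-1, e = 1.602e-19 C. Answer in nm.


Ionic strength I = 0.46 * 2^2 * 1000 = 1840 mol/m^3
kappa^-1 = sqrt(68 * 8.854e-12 * 1.381e-23 * 304 / (2 * 6.022e23 * (1.602e-19)^2 * 1840))
kappa^-1 = 0.211 nm

0.211


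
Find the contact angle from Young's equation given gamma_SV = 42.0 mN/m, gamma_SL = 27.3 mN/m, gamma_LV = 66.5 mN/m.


cos(theta) = (gamma_SV - gamma_SL) / gamma_LV
cos(theta) = (42.0 - 27.3) / 66.5
cos(theta) = 0.221053
theta = arccos(0.221053) = 77.23 degrees

77.23


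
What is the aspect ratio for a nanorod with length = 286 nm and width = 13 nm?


Aspect ratio AR = length / diameter
AR = 286 / 13
AR = 22.0

22.0


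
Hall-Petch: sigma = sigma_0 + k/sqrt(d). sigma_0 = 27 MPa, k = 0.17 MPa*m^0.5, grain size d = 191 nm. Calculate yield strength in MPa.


d = 191 nm = 1.91e-07 m
sqrt(d) = 0.0004370355
Hall-Petch contribution = k / sqrt(d) = 0.17 / 0.0004370355 = 389.0 MPa
sigma = sigma_0 + k/sqrt(d) = 27 + 389.0 = 416.0 MPa

416.0


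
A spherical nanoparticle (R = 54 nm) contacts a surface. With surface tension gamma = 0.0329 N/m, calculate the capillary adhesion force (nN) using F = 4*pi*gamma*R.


Convert radius: R = 54 nm = 5.4e-08 m
F = 4 * pi * gamma * R
F = 4 * pi * 0.0329 * 5.4e-08
F = 2.23254e-08 N = 22.3254 nN

22.3254


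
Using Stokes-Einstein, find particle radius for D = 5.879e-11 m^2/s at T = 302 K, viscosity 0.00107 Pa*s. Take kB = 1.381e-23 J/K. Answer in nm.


Stokes-Einstein: R = kB*T / (6*pi*eta*D)
R = 1.381e-23 * 302 / (6 * pi * 0.00107 * 5.879e-11)
R = 3.51732e-09 m = 3.52 nm

3.52


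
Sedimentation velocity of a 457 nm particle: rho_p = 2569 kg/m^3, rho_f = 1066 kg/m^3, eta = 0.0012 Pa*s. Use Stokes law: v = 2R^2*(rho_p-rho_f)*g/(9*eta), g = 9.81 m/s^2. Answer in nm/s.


Radius R = 457/2 nm = 2.285e-07 m
Density difference = 2569 - 1066 = 1503 kg/m^3
v = 2 * R^2 * (rho_p - rho_f) * g / (9 * eta)
v = 2 * (2.285e-07)^2 * 1503 * 9.81 / (9 * 0.0012)
v = 1.42563e-07 m/s = 142.5629 nm/s

142.5629


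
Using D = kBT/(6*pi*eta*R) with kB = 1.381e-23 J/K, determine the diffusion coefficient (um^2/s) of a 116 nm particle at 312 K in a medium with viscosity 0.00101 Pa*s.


Radius R = 116/2 = 58 nm = 5.8e-08 m
D = kB*T / (6*pi*eta*R)
D = 1.381e-23 * 312 / (6 * pi * 0.00101 * 5.8e-08)
D = 3.90209e-12 m^2/s = 3.902 um^2/s

3.902


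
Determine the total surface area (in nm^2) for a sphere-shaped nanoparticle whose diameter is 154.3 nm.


Radius r = 154.3/2 = 77.15 nm
Surface area SA = 4 * pi * r^2
SA = 4 * pi * (77.15)^2
SA = 74796.58 nm^2

74796.58


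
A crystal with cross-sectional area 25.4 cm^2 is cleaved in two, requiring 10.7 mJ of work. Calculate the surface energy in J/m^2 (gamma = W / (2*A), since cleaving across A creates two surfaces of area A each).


Convert: A = 25.4 cm^2 = 0.00254 m^2, W = 10.7 mJ = 0.0107 J
Cleaving exposes two faces of area A, so total new surface = 2*A and gamma = W / (2*A)
gamma = 0.0107 / (2 * 0.00254)
gamma = 2.106 J/m^2

2.106


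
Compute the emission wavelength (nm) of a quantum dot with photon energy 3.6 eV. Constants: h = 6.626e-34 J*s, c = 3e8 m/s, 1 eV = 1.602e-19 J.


Convert energy: E = 3.6 eV = 3.6 * 1.602e-19 = 5.7672e-19 J
lambda = h*c / E = 6.626e-34 * 3e8 / 5.7672e-19
lambda = 3.44673e-07 m = 344.7 nm

344.7


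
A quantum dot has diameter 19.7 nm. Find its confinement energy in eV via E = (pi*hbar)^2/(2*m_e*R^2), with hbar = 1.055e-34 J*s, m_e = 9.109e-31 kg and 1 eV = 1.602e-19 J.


Radius R = 19.7/2 = 9.85 nm = 9.85e-09 m
E = (pi * 1.055e-34)^2 / (2 * 9.109e-31 * (9.85e-09)^2)
E(J) = 6.21486e-22
E = E(J) / 1.602e-19 = 0.0039 eV

0.0039


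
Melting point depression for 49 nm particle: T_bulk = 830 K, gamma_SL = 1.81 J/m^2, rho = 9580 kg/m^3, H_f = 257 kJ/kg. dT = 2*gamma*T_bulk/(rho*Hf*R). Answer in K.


Radius R = 49/2 = 24.5 nm = 2.45e-08 m
Convert H_f = 257 kJ/kg = 257000 J/kg
dT = 2 * gamma_SL * T_bulk / (rho * H_f * R)
dT = 2 * 1.81 * 830 / (9580 * 257000 * 2.45e-08)
dT = 49.8 K

49.8


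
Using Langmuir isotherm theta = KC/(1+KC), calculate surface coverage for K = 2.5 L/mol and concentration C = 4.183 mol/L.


Langmuir isotherm: theta = K*C / (1 + K*C)
K*C = 2.5 * 4.183 = 10.4575
theta = 10.4575 / (1 + 10.4575) = 10.4575 / 11.4575
theta = 0.9127

0.9127


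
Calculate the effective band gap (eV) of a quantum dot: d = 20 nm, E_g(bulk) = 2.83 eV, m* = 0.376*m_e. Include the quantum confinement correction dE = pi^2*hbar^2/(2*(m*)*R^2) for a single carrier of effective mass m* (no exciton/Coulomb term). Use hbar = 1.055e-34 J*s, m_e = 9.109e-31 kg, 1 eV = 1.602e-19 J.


Radius R = 20/2 nm = 1e-08 m
Confinement energy dE = pi^2 * hbar^2 / (2 * m_eff * m_e * R^2)
dE = pi^2 * (1.055e-34)^2 / (2 * 0.376 * 9.109e-31 * (1e-08)^2) J, divided by 1.602e-19 J/eV
dE = 0.01 eV
Total band gap = E_g(bulk) + dE = 2.83 + 0.01 = 2.84 eV

2.84


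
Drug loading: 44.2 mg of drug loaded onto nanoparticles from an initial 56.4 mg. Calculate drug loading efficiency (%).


Drug loading efficiency = (drug loaded / drug initial) * 100
DLE = 44.2 / 56.4 * 100
DLE = 0.7837 * 100
DLE = 78.37%

78.37


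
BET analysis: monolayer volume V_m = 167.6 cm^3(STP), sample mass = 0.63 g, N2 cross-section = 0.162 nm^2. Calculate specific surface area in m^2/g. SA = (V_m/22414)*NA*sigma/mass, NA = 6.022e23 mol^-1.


Number of moles in monolayer = V_m / 22414 = 167.6 / 22414 = 0.00747747
Number of molecules = moles * NA = 0.00747747 * 6.022e23
SA = molecules * sigma / mass
SA = (167.6 / 22414) * 6.022e23 * 0.162e-18 / 0.63
SA = 1157.9 m^2/g

1157.9


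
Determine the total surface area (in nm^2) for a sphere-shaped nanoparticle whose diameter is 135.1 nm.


Radius r = 135.1/2 = 67.55 nm
Surface area SA = 4 * pi * r^2
SA = 4 * pi * (67.55)^2
SA = 57340.38 nm^2

57340.38


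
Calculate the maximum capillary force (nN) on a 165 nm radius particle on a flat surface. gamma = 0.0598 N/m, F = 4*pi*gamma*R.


Convert radius: R = 165 nm = 1.65e-07 m
F = 4 * pi * gamma * R
F = 4 * pi * 0.0598 * 1.65e-07
F = 1.23992e-07 N = 123.9924 nN

123.9924


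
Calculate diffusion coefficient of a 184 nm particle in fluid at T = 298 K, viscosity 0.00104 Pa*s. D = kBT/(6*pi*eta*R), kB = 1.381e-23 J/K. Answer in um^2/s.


Radius R = 184/2 = 92 nm = 9.2e-08 m
D = kB*T / (6*pi*eta*R)
D = 1.381e-23 * 298 / (6 * pi * 0.00104 * 9.2e-08)
D = 2.28185e-12 m^2/s = 2.282 um^2/s

2.282


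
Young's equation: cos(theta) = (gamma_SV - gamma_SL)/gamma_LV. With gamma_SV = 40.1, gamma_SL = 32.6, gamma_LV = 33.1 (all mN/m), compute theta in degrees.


cos(theta) = (gamma_SV - gamma_SL) / gamma_LV
cos(theta) = (40.1 - 32.6) / 33.1
cos(theta) = 0.226586
theta = arccos(0.226586) = 76.9 degrees

76.9


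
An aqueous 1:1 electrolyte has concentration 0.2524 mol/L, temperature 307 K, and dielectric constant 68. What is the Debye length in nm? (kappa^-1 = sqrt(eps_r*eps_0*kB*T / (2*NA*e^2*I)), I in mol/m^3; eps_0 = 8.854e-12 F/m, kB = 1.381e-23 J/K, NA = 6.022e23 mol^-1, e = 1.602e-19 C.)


Ionic strength I = 0.2524 * 1^2 * 1000 = 252.4 mol/m^3
kappa^-1 = sqrt(68 * 8.854e-12 * 1.381e-23 * 307 / (2 * 6.022e23 * (1.602e-19)^2 * 252.4))
kappa^-1 = 0.572 nm

0.572


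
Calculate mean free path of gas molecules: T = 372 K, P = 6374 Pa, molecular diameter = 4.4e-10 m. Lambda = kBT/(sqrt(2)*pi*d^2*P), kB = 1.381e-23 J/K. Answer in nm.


Mean free path: lambda = kB*T / (sqrt(2) * pi * d^2 * P)
lambda = 1.381e-23 * 372 / (sqrt(2) * pi * (4.4e-10)^2 * 6374)
lambda = 9.37032e-07 m
lambda = 937.03 nm

937.03


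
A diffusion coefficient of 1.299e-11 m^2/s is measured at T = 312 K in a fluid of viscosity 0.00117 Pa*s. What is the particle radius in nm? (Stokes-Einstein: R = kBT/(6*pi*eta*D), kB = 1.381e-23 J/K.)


Stokes-Einstein: R = kB*T / (6*pi*eta*D)
R = 1.381e-23 * 312 / (6 * pi * 0.00117 * 1.299e-11)
R = 1.50401e-08 m = 15.04 nm

15.04


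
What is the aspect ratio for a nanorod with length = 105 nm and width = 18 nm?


Aspect ratio AR = length / diameter
AR = 105 / 18
AR = 5.83

5.83


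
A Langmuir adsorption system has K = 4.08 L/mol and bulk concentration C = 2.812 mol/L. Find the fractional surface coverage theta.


Langmuir isotherm: theta = K*C / (1 + K*C)
K*C = 4.08 * 2.812 = 11.47296
theta = 11.47296 / (1 + 11.47296) = 11.47296 / 12.47296
theta = 0.9198

0.9198


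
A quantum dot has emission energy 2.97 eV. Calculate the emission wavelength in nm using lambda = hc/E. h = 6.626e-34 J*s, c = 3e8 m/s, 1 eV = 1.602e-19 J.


Convert energy: E = 2.97 eV = 2.97 * 1.602e-19 = 4.75794e-19 J
lambda = h*c / E = 6.626e-34 * 3e8 / 4.75794e-19
lambda = 4.17786e-07 m = 417.8 nm

417.8


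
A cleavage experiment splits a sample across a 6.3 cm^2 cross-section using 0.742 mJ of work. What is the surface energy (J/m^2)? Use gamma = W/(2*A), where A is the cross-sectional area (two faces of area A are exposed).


Convert: A = 6.3 cm^2 = 0.00063 m^2, W = 0.742 mJ = 0.000742 J
Cleaving exposes two faces of area A, so total new surface = 2*A and gamma = W / (2*A)
gamma = 0.000742 / (2 * 0.00063)
gamma = 0.589 J/m^2

0.589


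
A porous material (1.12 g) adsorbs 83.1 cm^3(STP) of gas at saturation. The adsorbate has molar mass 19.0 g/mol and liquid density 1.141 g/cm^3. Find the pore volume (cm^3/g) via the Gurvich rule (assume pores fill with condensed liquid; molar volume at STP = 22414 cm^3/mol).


Moles adsorbed n = V_ads / 22414 = 83.1 / 22414 = 3.707504e-03 mol
Liquid volume V_liq = n * M / rho_liq = 3.707504e-03 * 19.0 / 1.141 = 0.06174 cm^3
Specific pore volume V_pore = V_liq / m_sample = 0.06174 / 1.12
V_pore = 0.0551 cm^3/g

0.0551


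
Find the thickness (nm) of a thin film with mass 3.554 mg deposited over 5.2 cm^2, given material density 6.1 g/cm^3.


Convert: m = 3.554 mg = 3.5540e-06 kg, A = 5.2 cm^2 = 5.2000e-04 m^2, rho = 6.1 g/cm^3 = 6100 kg/m^3
t = m / (A * rho)
t = 3.5540e-06 / (5.2000e-04 * 6100)
t = 1.1204e-06 m = 1120.4 nm

1120.4


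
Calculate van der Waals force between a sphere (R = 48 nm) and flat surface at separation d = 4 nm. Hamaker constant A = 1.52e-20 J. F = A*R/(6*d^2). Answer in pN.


Convert to SI: R = 48 nm = 4.8e-08 m, d = 4 nm = 4e-09 m
F = A * R / (6 * d^2)
F = 1.52e-20 * 4.8e-08 / (6 * (4e-09)^2)
F = 7.6e-12 N = 7.6 pN

7.6


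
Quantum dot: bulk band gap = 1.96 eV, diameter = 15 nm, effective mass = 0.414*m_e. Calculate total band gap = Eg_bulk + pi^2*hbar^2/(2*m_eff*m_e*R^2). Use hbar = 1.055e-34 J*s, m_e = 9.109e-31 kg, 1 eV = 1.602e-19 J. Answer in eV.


Radius R = 15/2 nm = 7.5e-09 m
Confinement energy dE = pi^2 * hbar^2 / (2 * m_eff * m_e * R^2)
dE = pi^2 * (1.055e-34)^2 / (2 * 0.414 * 9.109e-31 * (7.5e-09)^2) J, divided by 1.602e-19 J/eV
dE = 0.0162 eV
Total band gap = E_g(bulk) + dE = 1.96 + 0.0162 = 1.9762 eV

1.9762


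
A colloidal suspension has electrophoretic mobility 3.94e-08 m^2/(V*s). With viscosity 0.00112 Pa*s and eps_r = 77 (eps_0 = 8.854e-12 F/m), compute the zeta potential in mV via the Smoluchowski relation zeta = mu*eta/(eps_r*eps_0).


Smoluchowski equation: zeta = mu * eta / (eps_r * eps_0)
zeta = 3.94e-08 * 0.00112 / (77 * 8.854e-12)
zeta = 0.064727 V = 64.73 mV

64.73


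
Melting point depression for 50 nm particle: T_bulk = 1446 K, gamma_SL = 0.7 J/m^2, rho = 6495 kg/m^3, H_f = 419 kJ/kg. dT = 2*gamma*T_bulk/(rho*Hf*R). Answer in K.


Radius R = 50/2 = 25 nm = 2.5e-08 m
Convert H_f = 419 kJ/kg = 419000 J/kg
dT = 2 * gamma_SL * T_bulk / (rho * H_f * R)
dT = 2 * 0.7 * 1446 / (6495 * 419000 * 2.5e-08)
dT = 29.8 K

29.8


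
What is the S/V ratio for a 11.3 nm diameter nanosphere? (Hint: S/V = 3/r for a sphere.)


Radius r = 11.3/2 = 5.65 nm
S/V = 3 / r = 3 / 5.65
S/V = 0.531 nm^-1

0.531


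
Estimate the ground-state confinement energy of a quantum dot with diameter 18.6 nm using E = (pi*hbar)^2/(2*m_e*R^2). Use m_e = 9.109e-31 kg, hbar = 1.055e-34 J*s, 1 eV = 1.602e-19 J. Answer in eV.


Radius R = 18.6/2 = 9.3 nm = 9.3e-09 m
E = (pi * 1.055e-34)^2 / (2 * 9.109e-31 * (9.3e-09)^2)
E(J) = 6.97169e-22
E = E(J) / 1.602e-19 = 0.0044 eV

0.0044


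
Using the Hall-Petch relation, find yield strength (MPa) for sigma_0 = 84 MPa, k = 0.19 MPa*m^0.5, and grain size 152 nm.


d = 152 nm = 1.52e-07 m
sqrt(d) = 0.0003898718
Hall-Petch contribution = k / sqrt(d) = 0.19 / 0.0003898718 = 487.3 MPa
sigma = sigma_0 + k/sqrt(d) = 84 + 487.3 = 571.3 MPa

571.3


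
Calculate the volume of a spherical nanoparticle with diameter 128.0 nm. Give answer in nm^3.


Radius r = 128.0/2 = 64 nm
Volume V = (4/3) * pi * r^3
V = (4/3) * pi * (64)^3
V = 1098066.22 nm^3

1098066.22


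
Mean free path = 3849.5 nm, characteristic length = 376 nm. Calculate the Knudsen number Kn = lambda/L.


Knudsen number Kn = lambda / L
Kn = 3849.5 / 376
Kn = 10.238

10.238


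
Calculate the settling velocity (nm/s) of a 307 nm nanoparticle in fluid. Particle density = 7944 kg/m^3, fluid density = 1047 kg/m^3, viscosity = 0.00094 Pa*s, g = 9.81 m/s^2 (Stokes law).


Radius R = 307/2 nm = 1.535e-07 m
Density difference = 7944 - 1047 = 6897 kg/m^3
v = 2 * R^2 * (rho_p - rho_f) * g / (9 * eta)
v = 2 * (1.535e-07)^2 * 6897 * 9.81 / (9 * 0.00094)
v = 3.76882e-07 m/s = 376.8822 nm/s

376.8822


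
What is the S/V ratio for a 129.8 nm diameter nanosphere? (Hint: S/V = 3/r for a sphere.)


Radius r = 129.8/2 = 64.9 nm
S/V = 3 / r = 3 / 64.9
S/V = 0.0462 nm^-1

0.0462


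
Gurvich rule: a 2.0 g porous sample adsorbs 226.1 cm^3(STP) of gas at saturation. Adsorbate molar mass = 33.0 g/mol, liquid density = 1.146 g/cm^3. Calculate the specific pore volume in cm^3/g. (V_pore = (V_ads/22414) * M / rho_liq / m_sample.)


Moles adsorbed n = V_ads / 22414 = 226.1 / 22414 = 1.008745e-02 mol
Liquid volume V_liq = n * M / rho_liq = 1.008745e-02 * 33.0 / 1.146 = 0.29048 cm^3
Specific pore volume V_pore = V_liq / m_sample = 0.29048 / 2.0
V_pore = 0.1452 cm^3/g

0.1452


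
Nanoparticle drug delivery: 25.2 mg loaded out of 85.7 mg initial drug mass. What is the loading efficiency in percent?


Drug loading efficiency = (drug loaded / drug initial) * 100
DLE = 25.2 / 85.7 * 100
DLE = 0.294 * 100
DLE = 29.4%

29.4


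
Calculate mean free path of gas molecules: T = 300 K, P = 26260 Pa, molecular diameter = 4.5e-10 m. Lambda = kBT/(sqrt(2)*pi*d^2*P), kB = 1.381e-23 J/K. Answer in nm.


Mean free path: lambda = kB*T / (sqrt(2) * pi * d^2 * P)
lambda = 1.381e-23 * 300 / (sqrt(2) * pi * (4.5e-10)^2 * 26260)
lambda = 1.7536e-07 m
lambda = 175.36 nm

175.36


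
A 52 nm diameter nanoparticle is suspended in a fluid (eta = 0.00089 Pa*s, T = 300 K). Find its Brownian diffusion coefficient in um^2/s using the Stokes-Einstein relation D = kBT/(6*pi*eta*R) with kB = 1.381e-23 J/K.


Radius R = 52/2 = 26 nm = 2.6e-08 m
D = kB*T / (6*pi*eta*R)
D = 1.381e-23 * 300 / (6 * pi * 0.00089 * 2.6e-08)
D = 9.4984e-12 m^2/s = 9.498 um^2/s

9.498


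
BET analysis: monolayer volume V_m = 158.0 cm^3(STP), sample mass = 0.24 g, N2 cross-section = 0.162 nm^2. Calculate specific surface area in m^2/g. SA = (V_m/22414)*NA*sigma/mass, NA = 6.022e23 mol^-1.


Number of moles in monolayer = V_m / 22414 = 158.0 / 22414 = 0.00704917
Number of molecules = moles * NA = 0.00704917 * 6.022e23
SA = molecules * sigma / mass
SA = (158.0 / 22414) * 6.022e23 * 0.162e-18 / 0.24
SA = 2865.4 m^2/g

2865.4


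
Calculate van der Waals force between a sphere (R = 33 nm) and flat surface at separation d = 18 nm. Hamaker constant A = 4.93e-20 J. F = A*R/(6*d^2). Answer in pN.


Convert to SI: R = 33 nm = 3.3e-08 m, d = 18 nm = 1.8e-08 m
F = A * R / (6 * d^2)
F = 4.93e-20 * 3.3e-08 / (6 * (1.8e-08)^2)
F = 8.36883e-13 N = 0.837 pN

0.837


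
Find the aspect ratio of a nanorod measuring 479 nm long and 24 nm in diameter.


Aspect ratio AR = length / diameter
AR = 479 / 24
AR = 19.96

19.96


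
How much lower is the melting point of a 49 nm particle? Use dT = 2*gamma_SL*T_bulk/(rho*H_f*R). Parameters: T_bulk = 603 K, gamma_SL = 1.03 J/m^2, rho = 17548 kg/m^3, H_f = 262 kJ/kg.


Radius R = 49/2 = 24.5 nm = 2.45e-08 m
Convert H_f = 262 kJ/kg = 262000 J/kg
dT = 2 * gamma_SL * T_bulk / (rho * H_f * R)
dT = 2 * 1.03 * 603 / (17548 * 262000 * 2.45e-08)
dT = 11.0 K

11.0


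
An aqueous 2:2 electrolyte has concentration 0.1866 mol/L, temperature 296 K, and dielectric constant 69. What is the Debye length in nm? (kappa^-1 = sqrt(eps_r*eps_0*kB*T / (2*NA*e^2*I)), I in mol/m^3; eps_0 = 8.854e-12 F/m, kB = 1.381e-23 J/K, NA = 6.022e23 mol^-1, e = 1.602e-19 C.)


Ionic strength I = 0.1866 * 2^2 * 1000 = 746.4 mol/m^3
kappa^-1 = sqrt(69 * 8.854e-12 * 1.381e-23 * 296 / (2 * 6.022e23 * (1.602e-19)^2 * 746.4))
kappa^-1 = 0.329 nm

0.329


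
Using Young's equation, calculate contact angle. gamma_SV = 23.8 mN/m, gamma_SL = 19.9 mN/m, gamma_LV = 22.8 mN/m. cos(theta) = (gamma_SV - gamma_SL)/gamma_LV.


cos(theta) = (gamma_SV - gamma_SL) / gamma_LV
cos(theta) = (23.8 - 19.9) / 22.8
cos(theta) = 0.171053
theta = arccos(0.171053) = 80.15 degrees

80.15


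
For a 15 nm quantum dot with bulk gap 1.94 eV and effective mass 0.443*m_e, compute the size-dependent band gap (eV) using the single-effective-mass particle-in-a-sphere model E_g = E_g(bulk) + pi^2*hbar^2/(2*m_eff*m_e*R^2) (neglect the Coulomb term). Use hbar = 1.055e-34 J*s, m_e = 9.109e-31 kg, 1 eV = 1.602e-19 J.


Radius R = 15/2 nm = 7.5e-09 m
Confinement energy dE = pi^2 * hbar^2 / (2 * m_eff * m_e * R^2)
dE = pi^2 * (1.055e-34)^2 / (2 * 0.443 * 9.109e-31 * (7.5e-09)^2) J, divided by 1.602e-19 J/eV
dE = 0.0151 eV
Total band gap = E_g(bulk) + dE = 1.94 + 0.0151 = 1.9551 eV

1.9551


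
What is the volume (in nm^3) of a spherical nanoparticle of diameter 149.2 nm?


Radius r = 149.2/2 = 74.6 nm
Volume V = (4/3) * pi * r^3
V = (4/3) * pi * (74.6)^3
V = 1739022.06 nm^3

1739022.06


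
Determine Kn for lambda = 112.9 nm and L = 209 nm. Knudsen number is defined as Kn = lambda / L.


Knudsen number Kn = lambda / L
Kn = 112.9 / 209
Kn = 0.5402

0.5402


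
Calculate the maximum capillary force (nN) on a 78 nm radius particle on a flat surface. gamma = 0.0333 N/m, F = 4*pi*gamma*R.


Convert radius: R = 78 nm = 7.8e-08 m
F = 4 * pi * gamma * R
F = 4 * pi * 0.0333 * 7.8e-08
F = 3.26399e-08 N = 32.6399 nN

32.6399


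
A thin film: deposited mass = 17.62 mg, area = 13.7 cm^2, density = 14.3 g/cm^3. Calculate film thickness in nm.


Convert: m = 17.62 mg = 1.7620e-05 kg, A = 13.7 cm^2 = 1.3700e-03 m^2, rho = 14.3 g/cm^3 = 14300 kg/m^3
t = m / (A * rho)
t = 1.7620e-05 / (1.3700e-03 * 14300)
t = 8.9939e-07 m = 899.4 nm

899.4


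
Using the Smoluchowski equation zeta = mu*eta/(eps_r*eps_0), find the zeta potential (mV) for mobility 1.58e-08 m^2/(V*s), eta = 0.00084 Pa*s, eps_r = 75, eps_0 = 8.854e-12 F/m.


Smoluchowski equation: zeta = mu * eta / (eps_r * eps_0)
zeta = 1.58e-08 * 0.00084 / (75 * 8.854e-12)
zeta = 0.019986 V = 19.99 mV

19.99


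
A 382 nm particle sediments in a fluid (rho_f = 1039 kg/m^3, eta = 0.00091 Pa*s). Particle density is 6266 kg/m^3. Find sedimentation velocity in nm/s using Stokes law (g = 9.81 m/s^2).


Radius R = 382/2 nm = 1.91e-07 m
Density difference = 6266 - 1039 = 5227 kg/m^3
v = 2 * R^2 * (rho_p - rho_f) * g / (9 * eta)
v = 2 * (1.91e-07)^2 * 5227 * 9.81 / (9 * 0.00091)
v = 4.56809e-07 m/s = 456.8087 nm/s

456.8087


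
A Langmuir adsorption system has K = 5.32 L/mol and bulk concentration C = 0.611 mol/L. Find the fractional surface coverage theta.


Langmuir isotherm: theta = K*C / (1 + K*C)
K*C = 5.32 * 0.611 = 3.25052
theta = 3.25052 / (1 + 3.25052) = 3.25052 / 4.25052
theta = 0.7647

0.7647


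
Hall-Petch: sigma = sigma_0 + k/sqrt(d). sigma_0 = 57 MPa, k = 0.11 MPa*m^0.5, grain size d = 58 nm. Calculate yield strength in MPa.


d = 58 nm = 5.8e-08 m
sqrt(d) = 0.0002408319
Hall-Petch contribution = k / sqrt(d) = 0.11 / 0.0002408319 = 456.8 MPa
sigma = sigma_0 + k/sqrt(d) = 57 + 456.8 = 513.8 MPa

513.8


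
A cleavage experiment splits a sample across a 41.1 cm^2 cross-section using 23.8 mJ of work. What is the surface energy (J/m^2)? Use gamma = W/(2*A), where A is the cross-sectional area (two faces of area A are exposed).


Convert: A = 41.1 cm^2 = 0.00411 m^2, W = 23.8 mJ = 0.0238 J
Cleaving exposes two faces of area A, so total new surface = 2*A and gamma = W / (2*A)
gamma = 0.0238 / (2 * 0.00411)
gamma = 2.895 J/m^2

2.895


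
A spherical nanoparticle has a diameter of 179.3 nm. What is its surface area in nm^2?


Radius r = 179.3/2 = 89.65 nm
Surface area SA = 4 * pi * r^2
SA = 4 * pi * (89.65)^2
SA = 100997.46 nm^2

100997.46


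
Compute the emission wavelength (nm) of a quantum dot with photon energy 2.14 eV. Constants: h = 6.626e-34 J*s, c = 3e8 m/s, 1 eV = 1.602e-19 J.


Convert energy: E = 2.14 eV = 2.14 * 1.602e-19 = 3.42828e-19 J
lambda = h*c / E = 6.626e-34 * 3e8 / 3.42828e-19
lambda = 5.79824e-07 m = 579.8 nm

579.8


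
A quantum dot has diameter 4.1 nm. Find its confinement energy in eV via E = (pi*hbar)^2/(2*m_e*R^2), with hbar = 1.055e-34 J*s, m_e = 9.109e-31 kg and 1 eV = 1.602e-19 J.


Radius R = 4.1/2 = 2.05 nm = 2.05e-09 m
E = (pi * 1.055e-34)^2 / (2 * 9.109e-31 * (2.05e-09)^2)
E(J) = 1.43482e-20
E = E(J) / 1.602e-19 = 0.0896 eV

0.0896


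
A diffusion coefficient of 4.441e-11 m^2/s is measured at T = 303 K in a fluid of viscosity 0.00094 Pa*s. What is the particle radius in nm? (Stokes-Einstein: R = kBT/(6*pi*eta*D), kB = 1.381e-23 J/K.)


Stokes-Einstein: R = kB*T / (6*pi*eta*D)
R = 1.381e-23 * 303 / (6 * pi * 0.00094 * 4.441e-11)
R = 5.31773e-09 m = 5.32 nm

5.32


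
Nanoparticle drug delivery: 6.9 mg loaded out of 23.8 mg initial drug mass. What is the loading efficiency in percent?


Drug loading efficiency = (drug loaded / drug initial) * 100
DLE = 6.9 / 23.8 * 100
DLE = 0.2899 * 100
DLE = 28.99%

28.99


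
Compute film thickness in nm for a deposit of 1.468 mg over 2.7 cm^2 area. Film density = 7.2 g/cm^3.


Convert: m = 1.468 mg = 1.4680e-06 kg, A = 2.7 cm^2 = 2.7000e-04 m^2, rho = 7.2 g/cm^3 = 7200 kg/m^3
t = m / (A * rho)
t = 1.4680e-06 / (2.7000e-04 * 7200)
t = 7.5514e-07 m = 755.1 nm

755.1


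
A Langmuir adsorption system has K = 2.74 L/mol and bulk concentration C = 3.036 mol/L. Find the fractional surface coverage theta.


Langmuir isotherm: theta = K*C / (1 + K*C)
K*C = 2.74 * 3.036 = 8.31864
theta = 8.31864 / (1 + 8.31864) = 8.31864 / 9.31864
theta = 0.8927

0.8927


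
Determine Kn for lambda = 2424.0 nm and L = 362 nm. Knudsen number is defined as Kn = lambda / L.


Knudsen number Kn = lambda / L
Kn = 2424.0 / 362
Kn = 6.6961

6.6961


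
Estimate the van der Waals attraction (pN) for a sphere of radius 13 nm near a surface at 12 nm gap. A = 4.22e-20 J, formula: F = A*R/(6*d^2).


Convert to SI: R = 13 nm = 1.3e-08 m, d = 12 nm = 1.2e-08 m
F = A * R / (6 * d^2)
F = 4.22e-20 * 1.3e-08 / (6 * (1.2e-08)^2)
F = 6.34954e-13 N = 0.635 pN

0.635


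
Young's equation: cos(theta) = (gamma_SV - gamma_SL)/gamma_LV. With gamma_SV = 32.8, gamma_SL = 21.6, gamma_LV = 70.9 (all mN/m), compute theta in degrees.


cos(theta) = (gamma_SV - gamma_SL) / gamma_LV
cos(theta) = (32.8 - 21.6) / 70.9
cos(theta) = 0.157969
theta = arccos(0.157969) = 80.91 degrees

80.91


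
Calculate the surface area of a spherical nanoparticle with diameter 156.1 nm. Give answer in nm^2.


Radius r = 156.1/2 = 78.05 nm
Surface area SA = 4 * pi * r^2
SA = 4 * pi * (78.05)^2
SA = 76551.85 nm^2

76551.85


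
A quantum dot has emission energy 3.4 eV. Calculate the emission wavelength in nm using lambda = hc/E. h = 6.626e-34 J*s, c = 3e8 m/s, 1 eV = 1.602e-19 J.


Convert energy: E = 3.4 eV = 3.4 * 1.602e-19 = 5.4468e-19 J
lambda = h*c / E = 6.626e-34 * 3e8 / 5.4468e-19
lambda = 3.64948e-07 m = 364.9 nm

364.9


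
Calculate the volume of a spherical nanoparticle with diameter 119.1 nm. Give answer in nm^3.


Radius r = 119.1/2 = 59.55 nm
Volume V = (4/3) * pi * r^3
V = (4/3) * pi * (59.55)^3
V = 884573.46 nm^3

884573.46


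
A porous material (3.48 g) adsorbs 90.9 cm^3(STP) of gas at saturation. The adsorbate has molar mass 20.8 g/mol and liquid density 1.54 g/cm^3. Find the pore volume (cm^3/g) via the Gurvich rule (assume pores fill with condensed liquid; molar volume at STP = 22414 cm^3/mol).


Moles adsorbed n = V_ads / 22414 = 90.9 / 22414 = 4.055501e-03 mol
Liquid volume V_liq = n * M / rho_liq = 4.055501e-03 * 20.8 / 1.54 = 0.05478 cm^3
Specific pore volume V_pore = V_liq / m_sample = 0.05478 / 3.48
V_pore = 0.0157 cm^3/g

0.0157


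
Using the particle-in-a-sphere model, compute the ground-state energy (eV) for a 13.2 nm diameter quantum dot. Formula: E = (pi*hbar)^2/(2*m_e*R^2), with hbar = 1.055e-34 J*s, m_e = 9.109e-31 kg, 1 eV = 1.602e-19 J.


Radius R = 13.2/2 = 6.6 nm = 6.6e-09 m
E = (pi * 1.055e-34)^2 / (2 * 9.109e-31 * (6.6e-09)^2)
E(J) = 1.38425e-21
E = E(J) / 1.602e-19 = 0.0086 eV

0.0086


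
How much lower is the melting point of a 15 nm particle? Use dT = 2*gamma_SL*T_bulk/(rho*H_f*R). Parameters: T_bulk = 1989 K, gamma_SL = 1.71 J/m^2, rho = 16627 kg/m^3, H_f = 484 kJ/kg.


Radius R = 15/2 = 7.5 nm = 7.5e-09 m
Convert H_f = 484 kJ/kg = 484000 J/kg
dT = 2 * gamma_SL * T_bulk / (rho * H_f * R)
dT = 2 * 1.71 * 1989 / (16627 * 484000 * 7.5e-09)
dT = 112.7 K

112.7


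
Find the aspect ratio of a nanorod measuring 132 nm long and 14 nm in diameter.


Aspect ratio AR = length / diameter
AR = 132 / 14
AR = 9.43

9.43


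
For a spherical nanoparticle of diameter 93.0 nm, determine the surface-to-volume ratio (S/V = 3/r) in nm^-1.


Radius r = 93.0/2 = 46.5 nm
S/V = 3 / r = 3 / 46.5
S/V = 0.0645 nm^-1

0.0645


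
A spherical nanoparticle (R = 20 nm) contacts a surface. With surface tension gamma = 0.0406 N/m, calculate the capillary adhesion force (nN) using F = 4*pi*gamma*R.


Convert radius: R = 20 nm = 2e-08 m
F = 4 * pi * gamma * R
F = 4 * pi * 0.0406 * 2e-08
F = 1.02039e-08 N = 10.2039 nN

10.2039


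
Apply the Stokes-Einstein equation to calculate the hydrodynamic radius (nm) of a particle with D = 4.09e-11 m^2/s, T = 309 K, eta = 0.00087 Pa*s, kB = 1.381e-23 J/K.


Stokes-Einstein: R = kB*T / (6*pi*eta*D)
R = 1.381e-23 * 309 / (6 * pi * 0.00087 * 4.09e-11)
R = 6.36222e-09 m = 6.36 nm

6.36


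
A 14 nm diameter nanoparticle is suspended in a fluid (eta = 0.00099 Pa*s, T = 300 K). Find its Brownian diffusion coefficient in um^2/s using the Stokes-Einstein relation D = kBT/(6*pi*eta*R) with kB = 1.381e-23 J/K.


Radius R = 14/2 = 7 nm = 7e-09 m
D = kB*T / (6*pi*eta*R)
D = 1.381e-23 * 300 / (6 * pi * 0.00099 * 7e-09)
D = 3.17162e-11 m^2/s = 31.716 um^2/s

31.716


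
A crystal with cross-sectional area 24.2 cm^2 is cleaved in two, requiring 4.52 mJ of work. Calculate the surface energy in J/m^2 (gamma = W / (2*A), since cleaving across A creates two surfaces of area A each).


Convert: A = 24.2 cm^2 = 0.00242 m^2, W = 4.52 mJ = 0.00452 J
Cleaving exposes two faces of area A, so total new surface = 2*A and gamma = W / (2*A)
gamma = 0.00452 / (2 * 0.00242)
gamma = 0.934 J/m^2

0.934


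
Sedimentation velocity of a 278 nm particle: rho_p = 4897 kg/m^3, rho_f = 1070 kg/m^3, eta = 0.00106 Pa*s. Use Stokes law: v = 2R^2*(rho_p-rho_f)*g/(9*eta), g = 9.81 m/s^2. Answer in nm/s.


Radius R = 278/2 nm = 1.39e-07 m
Density difference = 4897 - 1070 = 3827 kg/m^3
v = 2 * R^2 * (rho_p - rho_f) * g / (9 * eta)
v = 2 * (1.39e-07)^2 * 3827 * 9.81 / (9 * 0.00106)
v = 1.52068e-07 m/s = 152.0683 nm/s

152.0683


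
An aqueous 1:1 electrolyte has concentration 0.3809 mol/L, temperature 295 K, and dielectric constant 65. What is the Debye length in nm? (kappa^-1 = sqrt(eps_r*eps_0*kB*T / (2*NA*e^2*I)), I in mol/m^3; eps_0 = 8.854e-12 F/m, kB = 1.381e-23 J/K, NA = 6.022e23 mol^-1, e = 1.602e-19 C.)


Ionic strength I = 0.3809 * 1^2 * 1000 = 380.9 mol/m^3
kappa^-1 = sqrt(65 * 8.854e-12 * 1.381e-23 * 295 / (2 * 6.022e23 * (1.602e-19)^2 * 380.9))
kappa^-1 = 0.446 nm

0.446


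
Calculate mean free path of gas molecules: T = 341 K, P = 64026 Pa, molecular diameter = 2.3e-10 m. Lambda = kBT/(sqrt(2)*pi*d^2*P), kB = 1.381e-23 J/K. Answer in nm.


Mean free path: lambda = kB*T / (sqrt(2) * pi * d^2 * P)
lambda = 1.381e-23 * 341 / (sqrt(2) * pi * (2.3e-10)^2 * 64026)
lambda = 3.12947e-07 m
lambda = 312.95 nm

312.95


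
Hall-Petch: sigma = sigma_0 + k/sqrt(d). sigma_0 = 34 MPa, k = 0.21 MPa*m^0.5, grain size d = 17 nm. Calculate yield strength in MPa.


d = 17 nm = 1.7e-08 m
sqrt(d) = 0.000130384
Hall-Petch contribution = k / sqrt(d) = 0.21 / 0.000130384 = 1610.6 MPa
sigma = sigma_0 + k/sqrt(d) = 34 + 1610.6 = 1644.6 MPa

1644.6


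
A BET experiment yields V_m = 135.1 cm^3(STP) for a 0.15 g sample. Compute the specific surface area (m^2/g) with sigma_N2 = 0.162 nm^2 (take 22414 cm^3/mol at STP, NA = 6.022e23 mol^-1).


Number of moles in monolayer = V_m / 22414 = 135.1 / 22414 = 0.00602748
Number of molecules = moles * NA = 0.00602748 * 6.022e23
SA = molecules * sigma / mass
SA = (135.1 / 22414) * 6.022e23 * 0.162e-18 / 0.15
SA = 3920.1 m^2/g

3920.1


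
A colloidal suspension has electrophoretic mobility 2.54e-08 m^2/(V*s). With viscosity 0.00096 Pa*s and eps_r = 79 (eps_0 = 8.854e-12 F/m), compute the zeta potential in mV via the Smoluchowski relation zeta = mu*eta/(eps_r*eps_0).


Smoluchowski equation: zeta = mu * eta / (eps_r * eps_0)
zeta = 2.54e-08 * 0.00096 / (79 * 8.854e-12)
zeta = 0.034861 V = 34.86 mV

34.86


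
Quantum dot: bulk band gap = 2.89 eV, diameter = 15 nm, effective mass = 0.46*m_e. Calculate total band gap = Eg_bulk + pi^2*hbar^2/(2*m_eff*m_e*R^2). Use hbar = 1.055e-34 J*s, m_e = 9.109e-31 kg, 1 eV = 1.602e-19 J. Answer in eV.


Radius R = 15/2 nm = 7.5e-09 m
Confinement energy dE = pi^2 * hbar^2 / (2 * m_eff * m_e * R^2)
dE = pi^2 * (1.055e-34)^2 / (2 * 0.46 * 9.109e-31 * (7.5e-09)^2) J, divided by 1.602e-19 J/eV
dE = 0.0145 eV
Total band gap = E_g(bulk) + dE = 2.89 + 0.0145 = 2.9045 eV

2.9045


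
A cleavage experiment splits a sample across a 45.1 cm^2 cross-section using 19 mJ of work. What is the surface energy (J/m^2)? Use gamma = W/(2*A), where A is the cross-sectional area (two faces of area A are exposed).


Convert: A = 45.1 cm^2 = 0.00451 m^2, W = 19 mJ = 0.019 J
Cleaving exposes two faces of area A, so total new surface = 2*A and gamma = W / (2*A)
gamma = 0.019 / (2 * 0.00451)
gamma = 2.106 J/m^2

2.106


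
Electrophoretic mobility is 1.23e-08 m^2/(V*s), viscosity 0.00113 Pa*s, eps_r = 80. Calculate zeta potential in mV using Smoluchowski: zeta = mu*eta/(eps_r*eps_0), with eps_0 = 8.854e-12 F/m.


Smoluchowski equation: zeta = mu * eta / (eps_r * eps_0)
zeta = 1.23e-08 * 0.00113 / (80 * 8.854e-12)
zeta = 0.019622 V = 19.62 mV

19.62
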